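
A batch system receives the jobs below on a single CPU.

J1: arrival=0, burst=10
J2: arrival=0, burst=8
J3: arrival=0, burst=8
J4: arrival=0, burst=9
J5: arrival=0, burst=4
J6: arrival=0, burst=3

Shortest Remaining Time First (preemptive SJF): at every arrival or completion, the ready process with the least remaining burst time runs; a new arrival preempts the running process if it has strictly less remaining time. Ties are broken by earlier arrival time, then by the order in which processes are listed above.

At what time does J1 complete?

Gantt: | J6 0-3 | J5 3-7 | J2 7-15 | J3 15-23 | J4 23-32 | J1 32-42 |
Completion: J1=42  J2=15  J3=23  J4=32  J5=7  J6=3
Turnaround (C−A): J1=42  J2=15  J3=23  J4=32  J5=7  J6=3

42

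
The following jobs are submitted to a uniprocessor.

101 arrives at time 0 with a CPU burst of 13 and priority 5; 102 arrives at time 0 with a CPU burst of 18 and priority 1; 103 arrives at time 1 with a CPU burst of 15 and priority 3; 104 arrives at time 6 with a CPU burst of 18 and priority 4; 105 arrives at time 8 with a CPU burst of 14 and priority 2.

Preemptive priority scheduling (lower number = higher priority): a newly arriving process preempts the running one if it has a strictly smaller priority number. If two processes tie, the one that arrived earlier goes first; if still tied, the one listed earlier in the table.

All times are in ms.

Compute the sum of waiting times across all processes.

Timeline: | 102 0-18 | 105 18-32 | 103 32-47 | 104 47-65 | 101 65-78 |
Completion: 101=78  102=18  103=47  104=65  105=32
Waiting = turnaround − burst: 101=65, 102=0, 103=31, 104=41, 105=10
Total waiting = 65 + 0 + 31 + 41 + 10 = 147

147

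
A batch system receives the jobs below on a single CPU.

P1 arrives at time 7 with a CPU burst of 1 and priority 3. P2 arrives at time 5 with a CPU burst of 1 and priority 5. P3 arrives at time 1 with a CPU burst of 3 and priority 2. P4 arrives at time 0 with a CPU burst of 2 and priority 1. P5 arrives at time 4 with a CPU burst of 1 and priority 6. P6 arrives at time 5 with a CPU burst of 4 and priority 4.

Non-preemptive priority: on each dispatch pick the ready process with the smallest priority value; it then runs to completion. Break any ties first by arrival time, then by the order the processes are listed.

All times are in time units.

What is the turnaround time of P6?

4

Timeline: | P4 0-2 | P3 2-5 | P6 5-9 | P1 9-10 | P2 10-11 | P5 11-12 |
Completion: P1=10  P2=11  P3=5  P4=2  P5=12  P6=9
Turnaround(P6) = completion − arrival = 9 − 5 = 4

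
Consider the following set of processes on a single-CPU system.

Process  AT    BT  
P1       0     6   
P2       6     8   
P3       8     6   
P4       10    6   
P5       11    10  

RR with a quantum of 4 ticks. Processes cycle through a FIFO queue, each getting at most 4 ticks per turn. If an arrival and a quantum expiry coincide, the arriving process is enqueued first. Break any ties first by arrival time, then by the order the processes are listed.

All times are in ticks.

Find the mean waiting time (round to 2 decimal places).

10.20

Timeline: | P1 0-6 | P2 6-10 | P3 10-14 | P4 14-18 | P2 18-22 | P5 22-26 | P3 26-28 | P4 28-30 | P5 30-36 |
Completion: P1=6  P2=22  P3=28  P4=30  P5=36
Waiting times: P1=0, P2=8, P3=14, P4=14, P5=15
Average waiting = (0+8+14+14+15) / 5 = 51/5 = 10.20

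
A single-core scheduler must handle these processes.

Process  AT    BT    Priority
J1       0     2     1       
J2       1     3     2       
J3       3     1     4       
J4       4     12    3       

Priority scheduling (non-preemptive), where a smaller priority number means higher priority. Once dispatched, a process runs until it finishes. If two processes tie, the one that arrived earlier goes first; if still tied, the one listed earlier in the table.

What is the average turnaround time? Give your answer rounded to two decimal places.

Timeline: | J1 0-2 | J2 2-5 | J4 5-17 | J3 17-18 |
Completion: J1=2  J2=5  J3=18  J4=17
Turnaround (C−A): J1=2  J2=4  J3=15  J4=13
Turnaround times: J1=2, J2=4, J3=15, J4=13
Average turnaround = (2+4+15+13) / 4 = 34/4 = 8.50

8.50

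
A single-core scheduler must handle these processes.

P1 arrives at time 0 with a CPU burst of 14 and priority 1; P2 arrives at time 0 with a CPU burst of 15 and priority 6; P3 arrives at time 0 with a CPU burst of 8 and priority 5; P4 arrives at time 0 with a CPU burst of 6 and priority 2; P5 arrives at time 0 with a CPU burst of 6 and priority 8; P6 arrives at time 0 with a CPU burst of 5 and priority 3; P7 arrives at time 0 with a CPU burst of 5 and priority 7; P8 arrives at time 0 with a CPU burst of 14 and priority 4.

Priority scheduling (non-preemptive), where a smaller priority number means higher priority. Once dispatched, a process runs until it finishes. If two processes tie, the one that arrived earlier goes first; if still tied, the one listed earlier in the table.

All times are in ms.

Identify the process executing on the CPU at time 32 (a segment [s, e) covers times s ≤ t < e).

Gantt: | P1 0-14 | P4 14-20 | P6 20-25 | P8 25-39 | P3 39-47 | P2 47-62 | P7 62-67 | P5 67-73 |
Completion: P1=14  P2=62  P3=47  P4=20  P5=73  P6=25  P7=67  P8=39
Turnaround (C−A): P1=14  P2=62  P3=47  P4=20  P5=73  P6=25  P7=67  P8=39

P8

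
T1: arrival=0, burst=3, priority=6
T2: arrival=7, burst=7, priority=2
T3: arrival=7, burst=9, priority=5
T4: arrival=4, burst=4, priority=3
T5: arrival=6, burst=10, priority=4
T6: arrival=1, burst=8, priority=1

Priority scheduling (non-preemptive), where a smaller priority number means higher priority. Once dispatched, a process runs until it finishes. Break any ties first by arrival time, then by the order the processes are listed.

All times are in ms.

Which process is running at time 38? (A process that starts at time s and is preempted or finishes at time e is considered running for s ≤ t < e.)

Gantt: | T1 0-3 | T6 3-11 | T2 11-18 | T4 18-22 | T5 22-32 | T3 32-41 |
Completion: T1=3  T2=18  T3=41  T4=22  T5=32  T6=11
Turnaround (C−A): T1=3  T2=11  T3=34  T4=18  T5=26  T6=10

T3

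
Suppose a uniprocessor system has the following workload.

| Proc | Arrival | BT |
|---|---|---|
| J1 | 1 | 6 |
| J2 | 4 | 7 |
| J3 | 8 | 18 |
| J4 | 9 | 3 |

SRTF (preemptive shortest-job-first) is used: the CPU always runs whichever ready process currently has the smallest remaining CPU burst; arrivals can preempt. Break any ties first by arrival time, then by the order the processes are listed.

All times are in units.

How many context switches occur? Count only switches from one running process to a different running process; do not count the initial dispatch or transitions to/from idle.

Schedule: | idle 0-1 | J1 1-7 | J2 7-9 | J4 9-12 | J2 12-17 | J3 17-35 |
Completion: J1=7  J2=17  J3=35  J4=12
Turnaround (C−A): J1=6  J2=13  J3=27  J4=3

4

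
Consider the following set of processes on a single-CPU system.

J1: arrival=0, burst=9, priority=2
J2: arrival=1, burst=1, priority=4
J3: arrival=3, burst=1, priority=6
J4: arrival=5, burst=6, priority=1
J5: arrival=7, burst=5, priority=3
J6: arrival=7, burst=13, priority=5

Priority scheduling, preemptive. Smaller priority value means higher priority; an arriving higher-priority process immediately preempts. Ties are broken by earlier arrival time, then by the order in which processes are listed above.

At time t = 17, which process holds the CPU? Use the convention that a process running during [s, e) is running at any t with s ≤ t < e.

Gantt: | J1 0-5 | J4 5-11 | J1 11-15 | J5 15-20 | J2 20-21 | J6 21-34 | J3 34-35 |
Completion: J1=15  J2=21  J3=35  J4=11  J5=20  J6=34
Turnaround (C−A): J1=15  J2=20  J3=32  J4=6  J5=13  J6=27

J5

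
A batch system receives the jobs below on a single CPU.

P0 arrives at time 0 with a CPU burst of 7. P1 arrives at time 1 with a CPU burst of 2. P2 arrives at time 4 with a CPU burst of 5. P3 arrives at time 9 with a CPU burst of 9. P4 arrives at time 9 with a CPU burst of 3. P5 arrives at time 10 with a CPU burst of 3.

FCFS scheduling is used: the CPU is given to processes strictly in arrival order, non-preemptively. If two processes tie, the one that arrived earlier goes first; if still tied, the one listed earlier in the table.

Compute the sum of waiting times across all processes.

Gantt: | P0 0-7 | P1 7-9 | P2 9-14 | P3 14-23 | P4 23-26 | P5 26-29 |
Completion: P0=7  P1=9  P2=14  P3=23  P4=26  P5=29
Waiting = turnaround − burst: P0=0, P1=6, P2=5, P3=5, P4=14, P5=16
Total waiting = 0 + 6 + 5 + 5 + 14 + 16 = 46

46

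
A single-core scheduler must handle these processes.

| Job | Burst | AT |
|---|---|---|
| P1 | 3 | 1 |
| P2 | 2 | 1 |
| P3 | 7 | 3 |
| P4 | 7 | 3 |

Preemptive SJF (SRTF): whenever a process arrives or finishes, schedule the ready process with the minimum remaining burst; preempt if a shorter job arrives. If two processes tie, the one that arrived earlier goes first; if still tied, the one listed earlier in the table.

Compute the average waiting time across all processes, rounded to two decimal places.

Schedule: | idle 0-1 | P2 1-3 | P1 3-6 | P3 6-13 | P4 13-20 |
Completion: P1=6  P2=3  P3=13  P4=20
Turnaround (C−A): P1=5  P2=2  P3=10  P4=17
Waiting times: P1=2, P2=0, P3=3, P4=10
Average waiting = (2+0+3+10) / 4 = 15/4 = 3.75

3.75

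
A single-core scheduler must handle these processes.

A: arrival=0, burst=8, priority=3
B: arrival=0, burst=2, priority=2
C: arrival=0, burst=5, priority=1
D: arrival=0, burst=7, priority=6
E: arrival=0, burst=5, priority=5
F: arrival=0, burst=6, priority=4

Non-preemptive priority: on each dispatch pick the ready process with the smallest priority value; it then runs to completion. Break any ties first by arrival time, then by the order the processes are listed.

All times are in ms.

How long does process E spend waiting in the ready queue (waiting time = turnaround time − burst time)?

Timeline: | C 0-5 | B 5-7 | A 7-15 | F 15-21 | E 21-26 | D 26-33 |
Completion: A=15  B=7  C=5  D=33  E=26  F=21
Turnaround (C−A): A=15  B=7  C=5  D=33  E=26  F=21
Waiting(E) = turnaround − burst = 26 − 5 = 21

21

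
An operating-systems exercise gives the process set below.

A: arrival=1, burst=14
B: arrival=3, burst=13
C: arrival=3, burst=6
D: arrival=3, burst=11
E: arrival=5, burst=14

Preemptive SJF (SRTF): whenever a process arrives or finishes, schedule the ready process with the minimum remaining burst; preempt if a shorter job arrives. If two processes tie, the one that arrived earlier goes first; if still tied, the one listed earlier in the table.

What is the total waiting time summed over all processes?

Timeline: | idle 0-1 | A 1-3 | C 3-9 | D 9-20 | A 20-32 | B 32-45 | E 45-59 |
Completion: A=32  B=45  C=9  D=20  E=59
Turnaround (C−A): A=31  B=42  C=6  D=17  E=54
Waiting = turnaround − burst: A=17, B=29, C=0, D=6, E=40
Total waiting = 17 + 29 + 0 + 6 + 40 = 92

92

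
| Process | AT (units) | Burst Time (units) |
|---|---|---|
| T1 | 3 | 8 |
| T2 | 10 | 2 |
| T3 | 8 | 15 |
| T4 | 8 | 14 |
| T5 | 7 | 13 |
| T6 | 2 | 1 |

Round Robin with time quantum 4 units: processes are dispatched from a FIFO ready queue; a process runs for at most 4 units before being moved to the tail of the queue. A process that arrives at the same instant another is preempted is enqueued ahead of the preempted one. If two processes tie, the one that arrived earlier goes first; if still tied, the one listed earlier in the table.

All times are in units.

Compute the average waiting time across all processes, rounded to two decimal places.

Gantt: | idle 0-2 | T6 2-3 | T1 3-7 | T5 7-11 | T1 11-15 | T3 15-19 | T4 19-23 | T2 23-25 | T5 25-29 | T3 29-33 | T4 33-37 | T5 37-41 | T3 41-45 | T4 45-49 | T5 49-50 | T3 50-53 | T4 53-55 |
Completion: T1=15  T2=25  T3=53  T4=55  T5=50  T6=3
Waiting times: T1=4, T2=13, T3=30, T4=33, T5=30, T6=0
Average waiting = (4+13+30+33+30+0) / 6 = 110/6 = 18.33

18.33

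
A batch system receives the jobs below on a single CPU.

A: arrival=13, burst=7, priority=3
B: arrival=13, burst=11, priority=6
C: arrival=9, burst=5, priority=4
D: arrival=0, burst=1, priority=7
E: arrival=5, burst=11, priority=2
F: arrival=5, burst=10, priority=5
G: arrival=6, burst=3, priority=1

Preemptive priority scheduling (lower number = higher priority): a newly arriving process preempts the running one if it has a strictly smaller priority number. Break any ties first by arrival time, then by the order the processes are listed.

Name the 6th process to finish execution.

Timeline: | D 0-1 | idle 1-5 | E 5-6 | G 6-9 | E 9-19 | A 19-26 | C 26-31 | F 31-41 | B 41-52 |
Completion: A=26  B=52  C=31  D=1  E=19  F=41  G=9
Turnaround (C−A): A=13  B=39  C=22  D=1  E=14  F=36  G=3
Finish order: D → G → E → A → C → F → B

F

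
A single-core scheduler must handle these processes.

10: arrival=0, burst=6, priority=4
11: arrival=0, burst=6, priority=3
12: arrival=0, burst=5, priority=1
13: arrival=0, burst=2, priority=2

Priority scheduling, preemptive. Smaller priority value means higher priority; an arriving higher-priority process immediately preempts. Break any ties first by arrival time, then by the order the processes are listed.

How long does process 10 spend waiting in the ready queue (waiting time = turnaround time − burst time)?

13

Timeline: | 12 0-5 | 13 5-7 | 11 7-13 | 10 13-19 |
Completion: 10=19  11=13  12=5  13=7
Waiting(10) = turnaround − burst = 19 − 6 = 13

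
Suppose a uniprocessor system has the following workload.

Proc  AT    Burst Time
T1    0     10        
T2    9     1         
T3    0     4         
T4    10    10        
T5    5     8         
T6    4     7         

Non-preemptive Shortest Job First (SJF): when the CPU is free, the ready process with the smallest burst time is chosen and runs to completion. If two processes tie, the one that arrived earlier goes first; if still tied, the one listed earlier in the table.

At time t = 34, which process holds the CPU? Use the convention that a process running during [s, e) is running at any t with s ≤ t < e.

Schedule: | T3 0-4 | T6 4-11 | T2 11-12 | T5 12-20 | T1 20-30 | T4 30-40 |
Completion: T1=30  T2=12  T3=4  T4=40  T5=20  T6=11
Turnaround (C−A): T1=30  T2=3  T3=4  T4=30  T5=15  T6=7

T4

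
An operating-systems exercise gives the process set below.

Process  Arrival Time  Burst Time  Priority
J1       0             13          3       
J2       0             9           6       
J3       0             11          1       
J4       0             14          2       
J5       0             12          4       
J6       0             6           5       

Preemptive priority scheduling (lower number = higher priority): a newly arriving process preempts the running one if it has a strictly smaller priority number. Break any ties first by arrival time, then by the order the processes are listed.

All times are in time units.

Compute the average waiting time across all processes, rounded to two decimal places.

30.00

Gantt: | J3 0-11 | J4 11-25 | J1 25-38 | J5 38-50 | J6 50-56 | J2 56-65 |
Completion: J1=38  J2=65  J3=11  J4=25  J5=50  J6=56
Waiting times: J1=25, J2=56, J3=0, J4=11, J5=38, J6=50
Average waiting = (25+56+0+11+38+50) / 6 = 180/6 = 30.00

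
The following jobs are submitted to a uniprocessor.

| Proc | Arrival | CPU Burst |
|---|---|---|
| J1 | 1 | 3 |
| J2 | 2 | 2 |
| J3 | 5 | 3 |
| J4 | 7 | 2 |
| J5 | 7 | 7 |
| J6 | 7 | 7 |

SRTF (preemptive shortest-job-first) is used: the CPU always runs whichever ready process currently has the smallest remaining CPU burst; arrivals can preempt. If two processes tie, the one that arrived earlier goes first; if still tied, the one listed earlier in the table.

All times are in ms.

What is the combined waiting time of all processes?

Schedule: | idle 0-1 | J1 1-4 | J2 4-6 | J3 6-9 | J4 9-11 | J5 11-18 | J6 18-25 |
Completion: J1=4  J2=6  J3=9  J4=11  J5=18  J6=25
Turnaround (C−A): J1=3  J2=4  J3=4  J4=4  J5=11  J6=18
Waiting = turnaround − burst: J1=0, J2=2, J3=1, J4=2, J5=4, J6=11
Total waiting = 0 + 2 + 1 + 2 + 4 + 11 = 20

20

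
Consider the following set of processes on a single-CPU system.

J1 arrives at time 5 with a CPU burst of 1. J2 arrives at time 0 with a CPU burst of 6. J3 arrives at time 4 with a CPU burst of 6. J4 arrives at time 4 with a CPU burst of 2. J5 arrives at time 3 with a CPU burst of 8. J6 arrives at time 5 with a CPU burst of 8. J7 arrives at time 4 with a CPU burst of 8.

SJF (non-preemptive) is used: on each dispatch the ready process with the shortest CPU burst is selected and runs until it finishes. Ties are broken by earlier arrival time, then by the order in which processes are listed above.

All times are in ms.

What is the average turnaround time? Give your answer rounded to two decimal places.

15.00

Schedule: | J2 0-6 | J1 6-7 | J4 7-9 | J3 9-15 | J5 15-23 | J7 23-31 | J6 31-39 |
Completion: J1=7  J2=6  J3=15  J4=9  J5=23  J6=39  J7=31
Turnaround (C−A): J1=2  J2=6  J3=11  J4=5  J5=20  J6=34  J7=27
Turnaround times: J1=2, J2=6, J3=11, J4=5, J5=20, J6=34, J7=27
Average turnaround = (2+6+11+5+20+34+27) / 7 = 105/7 = 15.00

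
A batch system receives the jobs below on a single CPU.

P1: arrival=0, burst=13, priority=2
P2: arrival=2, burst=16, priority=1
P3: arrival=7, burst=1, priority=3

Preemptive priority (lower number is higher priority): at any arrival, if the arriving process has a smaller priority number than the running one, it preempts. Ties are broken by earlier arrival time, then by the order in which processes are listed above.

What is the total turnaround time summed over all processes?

Gantt: | P1 0-2 | P2 2-18 | P1 18-29 | P3 29-30 |
Completion: P1=29  P2=18  P3=30
Turnaround = completion − arrival: P1=29, P2=16, P3=23
Total turnaround = 29 + 16 + 23 = 68

68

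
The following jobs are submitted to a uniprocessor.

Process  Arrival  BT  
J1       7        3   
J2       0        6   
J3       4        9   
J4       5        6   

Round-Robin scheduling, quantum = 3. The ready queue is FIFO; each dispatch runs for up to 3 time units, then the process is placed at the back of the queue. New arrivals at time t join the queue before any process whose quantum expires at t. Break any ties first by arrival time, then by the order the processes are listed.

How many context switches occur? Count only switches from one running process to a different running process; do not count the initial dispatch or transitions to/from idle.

6

Schedule: | J2 0-6 | J3 6-9 | J4 9-12 | J1 12-15 | J3 15-18 | J4 18-21 | J3 21-24 |
Completion: J1=15  J2=6  J3=24  J4=21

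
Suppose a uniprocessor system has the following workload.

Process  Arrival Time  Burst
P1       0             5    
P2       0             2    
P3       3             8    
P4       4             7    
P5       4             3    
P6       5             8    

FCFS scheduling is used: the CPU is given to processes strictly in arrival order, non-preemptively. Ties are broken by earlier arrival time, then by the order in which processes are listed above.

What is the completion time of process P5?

Schedule: | P1 0-5 | P2 5-7 | P3 7-15 | P4 15-22 | P5 22-25 | P6 25-33 |
Completion: P1=5  P2=7  P3=15  P4=22  P5=25  P6=33
Turnaround (C−A): P1=5  P2=7  P3=12  P4=18  P5=21  P6=28

25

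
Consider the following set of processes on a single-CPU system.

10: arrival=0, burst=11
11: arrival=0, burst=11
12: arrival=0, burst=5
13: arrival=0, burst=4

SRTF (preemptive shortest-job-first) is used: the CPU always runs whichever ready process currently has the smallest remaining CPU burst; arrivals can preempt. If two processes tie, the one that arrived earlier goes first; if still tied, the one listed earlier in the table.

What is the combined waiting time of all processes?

Timeline: | 13 0-4 | 12 4-9 | 10 9-20 | 11 20-31 |
Completion: 10=20  11=31  12=9  13=4
Waiting = turnaround − burst: 10=9, 11=20, 12=4, 13=0
Total waiting = 9 + 20 + 4 + 0 = 33

33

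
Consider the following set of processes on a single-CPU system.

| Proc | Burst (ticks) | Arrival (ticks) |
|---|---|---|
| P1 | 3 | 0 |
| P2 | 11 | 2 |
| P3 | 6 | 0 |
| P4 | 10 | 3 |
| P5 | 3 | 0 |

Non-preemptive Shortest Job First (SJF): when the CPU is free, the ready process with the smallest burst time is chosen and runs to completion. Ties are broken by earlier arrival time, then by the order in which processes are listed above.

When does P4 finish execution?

22

Gantt: | P1 0-3 | P5 3-6 | P3 6-12 | P4 12-22 | P2 22-33 |
Completion: P1=3  P2=33  P3=12  P4=22  P5=6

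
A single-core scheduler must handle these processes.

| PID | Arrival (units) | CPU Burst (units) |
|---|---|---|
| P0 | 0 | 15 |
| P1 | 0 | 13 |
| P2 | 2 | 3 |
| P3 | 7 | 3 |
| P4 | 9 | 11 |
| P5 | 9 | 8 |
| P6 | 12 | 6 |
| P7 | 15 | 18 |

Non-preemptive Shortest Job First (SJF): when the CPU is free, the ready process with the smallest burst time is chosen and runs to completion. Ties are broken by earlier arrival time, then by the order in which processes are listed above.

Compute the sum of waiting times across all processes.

155

Gantt: | P1 0-13 | P2 13-16 | P3 16-19 | P6 19-25 | P5 25-33 | P4 33-44 | P0 44-59 | P7 59-77 |
Completion: P0=59  P1=13  P2=16  P3=19  P4=44  P5=33  P6=25  P7=77
Waiting = turnaround − burst: P0=44, P1=0, P2=11, P3=9, P4=24, P5=16, P6=7, P7=44
Total waiting = 44 + 0 + 11 + 9 + 24 + 16 + 7 + 44 = 155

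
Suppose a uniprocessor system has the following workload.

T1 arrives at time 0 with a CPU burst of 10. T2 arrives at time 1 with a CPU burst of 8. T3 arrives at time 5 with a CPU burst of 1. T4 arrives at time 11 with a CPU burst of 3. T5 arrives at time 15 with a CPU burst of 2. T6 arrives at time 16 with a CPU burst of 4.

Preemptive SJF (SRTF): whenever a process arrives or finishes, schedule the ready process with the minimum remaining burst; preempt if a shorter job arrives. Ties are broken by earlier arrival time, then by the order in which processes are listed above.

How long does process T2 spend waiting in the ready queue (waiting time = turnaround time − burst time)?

Gantt: | T1 0-1 | T2 1-5 | T3 5-6 | T2 6-10 | T1 10-11 | T4 11-14 | T1 14-15 | T5 15-17 | T6 17-21 | T1 21-28 |
Completion: T1=28  T2=10  T3=6  T4=14  T5=17  T6=21
Turnaround (C−A): T1=28  T2=9  T3=1  T4=3  T5=2  T6=5
Waiting(T2) = turnaround − burst = 9 − 8 = 1

1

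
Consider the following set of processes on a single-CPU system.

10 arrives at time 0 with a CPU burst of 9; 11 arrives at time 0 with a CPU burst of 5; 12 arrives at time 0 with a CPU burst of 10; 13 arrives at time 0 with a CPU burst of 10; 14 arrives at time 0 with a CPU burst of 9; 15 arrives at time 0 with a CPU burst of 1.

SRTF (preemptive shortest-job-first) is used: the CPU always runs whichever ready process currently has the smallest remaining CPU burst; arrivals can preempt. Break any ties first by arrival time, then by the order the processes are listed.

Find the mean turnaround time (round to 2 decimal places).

20.67

Timeline: | 15 0-1 | 11 1-6 | 10 6-15 | 14 15-24 | 12 24-34 | 13 34-44 |
Completion: 10=15  11=6  12=34  13=44  14=24  15=1
Turnaround (C−A): 10=15  11=6  12=34  13=44  14=24  15=1
Turnaround times: 10=15, 11=6, 12=34, 13=44, 14=24, 15=1
Average turnaround = (15+6+34+44+24+1) / 6 = 124/6 = 20.67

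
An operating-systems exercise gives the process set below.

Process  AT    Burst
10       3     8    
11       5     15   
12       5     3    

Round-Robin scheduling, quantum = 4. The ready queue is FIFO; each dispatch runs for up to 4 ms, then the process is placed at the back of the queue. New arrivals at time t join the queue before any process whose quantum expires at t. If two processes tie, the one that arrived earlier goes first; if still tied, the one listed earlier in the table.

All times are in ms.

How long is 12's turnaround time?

Gantt: | idle 0-3 | 10 3-7 | 11 7-11 | 12 11-14 | 10 14-18 | 11 18-29 |
Completion: 10=18  11=29  12=14
Turnaround (C−A): 10=15  11=24  12=9
Turnaround(12) = completion − arrival = 14 − 5 = 9

9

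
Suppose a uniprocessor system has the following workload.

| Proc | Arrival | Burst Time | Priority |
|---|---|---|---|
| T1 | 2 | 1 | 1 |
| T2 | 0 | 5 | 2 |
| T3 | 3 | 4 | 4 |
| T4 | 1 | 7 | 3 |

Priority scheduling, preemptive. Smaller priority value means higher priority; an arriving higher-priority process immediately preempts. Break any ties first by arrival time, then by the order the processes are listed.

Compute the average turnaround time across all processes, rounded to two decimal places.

8.25

Gantt: | T2 0-2 | T1 2-3 | T2 3-6 | T4 6-13 | T3 13-17 |
Completion: T1=3  T2=6  T3=17  T4=13
Turnaround times: T1=1, T2=6, T3=14, T4=12
Average turnaround = (1+6+14+12) / 4 = 33/4 = 8.25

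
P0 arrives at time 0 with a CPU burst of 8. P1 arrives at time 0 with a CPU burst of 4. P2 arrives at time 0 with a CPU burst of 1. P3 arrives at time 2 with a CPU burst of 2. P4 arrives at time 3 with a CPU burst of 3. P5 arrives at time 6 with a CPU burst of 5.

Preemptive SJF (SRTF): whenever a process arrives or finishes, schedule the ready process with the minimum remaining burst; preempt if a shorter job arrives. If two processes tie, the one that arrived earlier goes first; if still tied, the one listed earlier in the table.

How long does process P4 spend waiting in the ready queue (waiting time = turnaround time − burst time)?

Schedule: | P2 0-1 | P1 1-2 | P3 2-4 | P1 4-7 | P4 7-10 | P5 10-15 | P0 15-23 |
Completion: P0=23  P1=7  P2=1  P3=4  P4=10  P5=15
Turnaround (C−A): P0=23  P1=7  P2=1  P3=2  P4=7  P5=9
Waiting(P4) = turnaround − burst = 7 − 3 = 4

4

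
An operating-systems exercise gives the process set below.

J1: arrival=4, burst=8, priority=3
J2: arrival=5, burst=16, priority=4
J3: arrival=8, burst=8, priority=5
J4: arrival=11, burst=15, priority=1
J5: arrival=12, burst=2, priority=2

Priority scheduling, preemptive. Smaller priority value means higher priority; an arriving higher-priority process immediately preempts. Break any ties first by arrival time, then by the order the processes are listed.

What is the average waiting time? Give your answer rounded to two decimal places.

18.40

Gantt: | idle 0-4 | J1 4-11 | J4 11-26 | J5 26-28 | J1 28-29 | J2 29-45 | J3 45-53 |
Completion: J1=29  J2=45  J3=53  J4=26  J5=28
Turnaround (C−A): J1=25  J2=40  J3=45  J4=15  J5=16
Waiting times: J1=17, J2=24, J3=37, J4=0, J5=14
Average waiting = (17+24+37+0+14) / 5 = 92/5 = 18.40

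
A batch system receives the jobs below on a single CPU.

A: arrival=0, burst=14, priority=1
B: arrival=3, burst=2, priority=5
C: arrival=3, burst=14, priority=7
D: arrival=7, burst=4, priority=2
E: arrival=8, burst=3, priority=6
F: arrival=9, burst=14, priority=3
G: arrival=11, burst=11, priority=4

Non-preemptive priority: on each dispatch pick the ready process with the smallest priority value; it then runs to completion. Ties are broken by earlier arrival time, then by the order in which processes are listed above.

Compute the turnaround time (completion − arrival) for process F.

23

Timeline: | A 0-14 | D 14-18 | F 18-32 | G 32-43 | B 43-45 | E 45-48 | C 48-62 |
Completion: A=14  B=45  C=62  D=18  E=48  F=32  G=43
Turnaround(F) = completion − arrival = 32 − 9 = 23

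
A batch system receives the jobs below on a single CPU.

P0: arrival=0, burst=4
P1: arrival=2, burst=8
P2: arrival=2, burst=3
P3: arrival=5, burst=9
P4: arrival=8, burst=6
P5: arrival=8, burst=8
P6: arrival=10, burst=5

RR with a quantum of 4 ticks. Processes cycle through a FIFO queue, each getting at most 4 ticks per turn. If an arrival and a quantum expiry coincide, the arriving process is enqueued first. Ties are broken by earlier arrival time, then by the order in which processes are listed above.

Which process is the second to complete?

Schedule: | P0 0-4 | P1 4-8 | P2 8-11 | P3 11-15 | P4 15-19 | P5 19-23 | P1 23-27 | P6 27-31 | P3 31-35 | P4 35-37 | P5 37-41 | P6 41-42 | P3 42-43 |
Completion: P0=4  P1=27  P2=11  P3=43  P4=37  P5=41  P6=42
Turnaround (C−A): P0=4  P1=25  P2=9  P3=38  P4=29  P5=33  P6=32
Finish order: P0 → P2 → P1 → P4 → P5 → P6 → P3

P2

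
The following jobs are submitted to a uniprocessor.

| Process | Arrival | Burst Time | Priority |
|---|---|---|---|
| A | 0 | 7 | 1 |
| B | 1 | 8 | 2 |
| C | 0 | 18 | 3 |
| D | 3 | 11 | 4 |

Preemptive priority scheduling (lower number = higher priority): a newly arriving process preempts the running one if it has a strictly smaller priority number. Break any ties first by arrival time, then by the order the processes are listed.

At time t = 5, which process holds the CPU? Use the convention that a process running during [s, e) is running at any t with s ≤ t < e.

A

Timeline: | A 0-7 | B 7-15 | C 15-33 | D 33-44 |
Completion: A=7  B=15  C=33  D=44
Turnaround (C−A): A=7  B=14  C=33  D=41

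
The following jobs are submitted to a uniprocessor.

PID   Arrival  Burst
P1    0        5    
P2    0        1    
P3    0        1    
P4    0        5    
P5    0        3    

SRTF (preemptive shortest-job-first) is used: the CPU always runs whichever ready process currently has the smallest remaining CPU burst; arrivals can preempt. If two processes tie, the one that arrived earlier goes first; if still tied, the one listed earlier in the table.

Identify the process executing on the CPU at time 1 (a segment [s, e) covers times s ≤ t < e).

Timeline: | P2 0-1 | P3 1-2 | P5 2-5 | P1 5-10 | P4 10-15 |
Completion: P1=10  P2=1  P3=2  P4=15  P5=5
Turnaround (C−A): P1=10  P2=1  P3=2  P4=15  P5=5

P3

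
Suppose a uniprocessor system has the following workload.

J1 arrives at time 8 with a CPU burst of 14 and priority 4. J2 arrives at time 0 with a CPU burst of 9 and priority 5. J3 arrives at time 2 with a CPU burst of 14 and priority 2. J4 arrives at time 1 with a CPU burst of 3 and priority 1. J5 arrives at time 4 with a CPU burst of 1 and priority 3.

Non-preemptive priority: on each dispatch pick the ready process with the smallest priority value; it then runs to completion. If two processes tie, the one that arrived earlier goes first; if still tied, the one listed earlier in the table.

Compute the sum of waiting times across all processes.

Gantt: | J2 0-9 | J4 9-12 | J3 12-26 | J5 26-27 | J1 27-41 |
Completion: J1=41  J2=9  J3=26  J4=12  J5=27
Waiting = turnaround − burst: J1=19, J2=0, J3=10, J4=8, J5=22
Total waiting = 19 + 0 + 10 + 8 + 22 = 59

59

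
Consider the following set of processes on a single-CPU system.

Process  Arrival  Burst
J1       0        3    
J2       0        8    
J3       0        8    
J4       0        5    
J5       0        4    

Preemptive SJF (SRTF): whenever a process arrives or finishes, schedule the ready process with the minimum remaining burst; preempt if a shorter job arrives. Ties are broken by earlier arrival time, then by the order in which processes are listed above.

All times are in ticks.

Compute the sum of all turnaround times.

Timeline: | J1 0-3 | J5 3-7 | J4 7-12 | J2 12-20 | J3 20-28 |
Completion: J1=3  J2=20  J3=28  J4=12  J5=7
Turnaround = completion − arrival: J1=3, J2=20, J3=28, J4=12, J5=7
Total turnaround = 3 + 20 + 28 + 12 + 7 = 70

70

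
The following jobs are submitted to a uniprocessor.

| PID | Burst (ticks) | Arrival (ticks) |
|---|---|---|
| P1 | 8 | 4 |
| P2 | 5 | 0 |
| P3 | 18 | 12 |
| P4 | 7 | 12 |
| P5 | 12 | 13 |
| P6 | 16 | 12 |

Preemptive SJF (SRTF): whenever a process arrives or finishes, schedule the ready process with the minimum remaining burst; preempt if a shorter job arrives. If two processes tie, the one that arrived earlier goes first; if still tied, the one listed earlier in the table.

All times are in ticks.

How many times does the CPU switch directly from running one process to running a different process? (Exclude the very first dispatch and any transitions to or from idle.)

Gantt: | P2 0-5 | P1 5-13 | P4 13-20 | P5 20-32 | P6 32-48 | P3 48-66 |
Completion: P1=13  P2=5  P3=66  P4=20  P5=32  P6=48
Turnaround (C−A): P1=9  P2=5  P3=54  P4=8  P5=19  P6=36

5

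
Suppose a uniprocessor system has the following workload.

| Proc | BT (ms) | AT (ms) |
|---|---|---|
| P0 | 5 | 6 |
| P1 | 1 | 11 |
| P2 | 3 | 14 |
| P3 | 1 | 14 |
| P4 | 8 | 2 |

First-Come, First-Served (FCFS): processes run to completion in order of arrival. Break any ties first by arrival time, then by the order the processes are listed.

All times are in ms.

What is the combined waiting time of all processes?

15

Gantt: | idle 0-2 | P4 2-10 | P0 10-15 | P1 15-16 | P2 16-19 | P3 19-20 |
Completion: P0=15  P1=16  P2=19  P3=20  P4=10
Turnaround (C−A): P0=9  P1=5  P2=5  P3=6  P4=8
Waiting = turnaround − burst: P0=4, P1=4, P2=2, P3=5, P4=0
Total waiting = 4 + 4 + 2 + 5 + 0 = 15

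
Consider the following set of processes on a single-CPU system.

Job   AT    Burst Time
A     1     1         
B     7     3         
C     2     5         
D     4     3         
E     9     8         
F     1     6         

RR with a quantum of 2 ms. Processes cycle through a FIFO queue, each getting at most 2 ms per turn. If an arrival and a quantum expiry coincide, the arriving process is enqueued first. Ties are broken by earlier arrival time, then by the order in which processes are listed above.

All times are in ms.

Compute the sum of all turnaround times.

80

Schedule: | idle 0-1 | A 1-2 | F 2-4 | C 4-6 | D 6-8 | F 8-10 | C 10-12 | B 12-14 | D 14-15 | E 15-17 | F 17-19 | C 19-20 | B 20-21 | E 21-27 |
Completion: A=2  B=21  C=20  D=15  E=27  F=19
Turnaround = completion − arrival: A=1, B=14, C=18, D=11, E=18, F=18
Total turnaround = 1 + 14 + 18 + 11 + 18 + 18 = 80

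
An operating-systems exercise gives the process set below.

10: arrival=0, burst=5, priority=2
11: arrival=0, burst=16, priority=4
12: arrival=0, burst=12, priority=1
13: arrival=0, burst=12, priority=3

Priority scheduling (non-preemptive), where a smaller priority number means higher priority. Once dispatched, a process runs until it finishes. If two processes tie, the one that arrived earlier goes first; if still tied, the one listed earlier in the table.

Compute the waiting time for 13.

Timeline: | 12 0-12 | 10 12-17 | 13 17-29 | 11 29-45 |
Completion: 10=17  11=45  12=12  13=29
Turnaround (C−A): 10=17  11=45  12=12  13=29
Waiting(13) = turnaround − burst = 29 − 12 = 17

17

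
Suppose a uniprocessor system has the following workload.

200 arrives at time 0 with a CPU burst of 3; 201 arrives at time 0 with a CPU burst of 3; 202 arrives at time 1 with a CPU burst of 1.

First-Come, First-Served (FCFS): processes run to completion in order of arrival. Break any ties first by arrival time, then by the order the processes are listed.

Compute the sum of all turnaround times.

Timeline: | 200 0-3 | 201 3-6 | 202 6-7 |
Completion: 200=3  201=6  202=7
Turnaround (C−A): 200=3  201=6  202=6
Turnaround = completion − arrival: 200=3, 201=6, 202=6
Total turnaround = 3 + 6 + 6 = 15

15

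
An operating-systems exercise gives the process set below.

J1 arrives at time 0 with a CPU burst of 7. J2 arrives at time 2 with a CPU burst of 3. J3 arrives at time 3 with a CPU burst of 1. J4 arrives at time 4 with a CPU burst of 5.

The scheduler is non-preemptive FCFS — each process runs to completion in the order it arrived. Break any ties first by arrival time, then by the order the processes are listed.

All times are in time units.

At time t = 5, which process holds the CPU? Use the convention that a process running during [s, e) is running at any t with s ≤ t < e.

Gantt: | J1 0-7 | J2 7-10 | J3 10-11 | J4 11-16 |
Completion: J1=7  J2=10  J3=11  J4=16

J1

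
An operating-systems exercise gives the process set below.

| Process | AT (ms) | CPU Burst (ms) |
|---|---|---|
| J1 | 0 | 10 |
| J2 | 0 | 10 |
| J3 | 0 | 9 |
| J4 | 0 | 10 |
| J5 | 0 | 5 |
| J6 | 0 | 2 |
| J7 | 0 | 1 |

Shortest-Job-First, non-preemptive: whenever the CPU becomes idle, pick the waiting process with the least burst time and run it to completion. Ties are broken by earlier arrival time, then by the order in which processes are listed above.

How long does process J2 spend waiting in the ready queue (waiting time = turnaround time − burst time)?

27

Timeline: | J7 0-1 | J6 1-3 | J5 3-8 | J3 8-17 | J1 17-27 | J2 27-37 | J4 37-47 |
Completion: J1=27  J2=37  J3=17  J4=47  J5=8  J6=3  J7=1
Waiting(J2) = turnaround − burst = 37 − 10 = 27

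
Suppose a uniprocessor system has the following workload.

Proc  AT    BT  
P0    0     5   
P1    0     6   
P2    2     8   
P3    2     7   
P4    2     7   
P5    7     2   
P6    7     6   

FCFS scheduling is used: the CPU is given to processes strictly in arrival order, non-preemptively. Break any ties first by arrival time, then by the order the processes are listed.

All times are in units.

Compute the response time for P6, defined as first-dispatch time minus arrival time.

28

Gantt: | P0 0-5 | P1 5-11 | P2 11-19 | P3 19-26 | P4 26-33 | P5 33-35 | P6 35-41 |
Completion: P0=5  P1=11  P2=19  P3=26  P4=33  P5=35  P6=41
Turnaround (C−A): P0=5  P1=11  P2=17  P3=24  P4=31  P5=28  P6=34
Response(P6) = first start − arrival = 35 − 7 = 28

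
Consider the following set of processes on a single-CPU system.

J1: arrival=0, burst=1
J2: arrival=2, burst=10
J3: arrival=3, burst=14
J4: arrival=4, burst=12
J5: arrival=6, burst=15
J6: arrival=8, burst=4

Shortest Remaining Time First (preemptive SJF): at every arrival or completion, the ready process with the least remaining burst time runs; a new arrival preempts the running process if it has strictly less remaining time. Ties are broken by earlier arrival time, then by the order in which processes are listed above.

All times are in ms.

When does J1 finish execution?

Timeline: | J1 0-1 | idle 1-2 | J2 2-12 | J6 12-16 | J4 16-28 | J3 28-42 | J5 42-57 |
Completion: J1=1  J2=12  J3=42  J4=28  J5=57  J6=16
Turnaround (C−A): J1=1  J2=10  J3=39  J4=24  J5=51  J6=8

1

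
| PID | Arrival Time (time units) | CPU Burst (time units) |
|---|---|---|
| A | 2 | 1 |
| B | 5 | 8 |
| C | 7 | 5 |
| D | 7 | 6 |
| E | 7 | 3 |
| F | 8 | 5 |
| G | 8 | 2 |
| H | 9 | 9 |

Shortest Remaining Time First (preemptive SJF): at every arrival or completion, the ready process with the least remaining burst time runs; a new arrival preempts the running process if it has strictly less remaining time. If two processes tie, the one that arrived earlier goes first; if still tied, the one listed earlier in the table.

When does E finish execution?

Timeline: | idle 0-2 | A 2-3 | idle 3-5 | B 5-7 | E 7-10 | G 10-12 | C 12-17 | F 17-22 | B 22-28 | D 28-34 | H 34-43 |
Completion: A=3  B=28  C=17  D=34  E=10  F=22  G=12  H=43
Turnaround (C−A): A=1  B=23  C=10  D=27  E=3  F=14  G=4  H=34

10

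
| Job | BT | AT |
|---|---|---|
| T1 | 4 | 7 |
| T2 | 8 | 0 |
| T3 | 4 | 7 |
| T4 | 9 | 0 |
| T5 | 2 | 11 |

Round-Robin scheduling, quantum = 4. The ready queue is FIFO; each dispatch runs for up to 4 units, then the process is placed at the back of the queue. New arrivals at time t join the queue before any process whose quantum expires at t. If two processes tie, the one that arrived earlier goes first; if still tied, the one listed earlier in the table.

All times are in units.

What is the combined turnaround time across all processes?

76

Gantt: | T2 0-4 | T4 4-8 | T2 8-12 | T1 12-16 | T3 16-20 | T4 20-24 | T5 24-26 | T4 26-27 |
Completion: T1=16  T2=12  T3=20  T4=27  T5=26
Turnaround = completion − arrival: T1=9, T2=12, T3=13, T4=27, T5=15
Total turnaround = 9 + 12 + 13 + 27 + 15 = 76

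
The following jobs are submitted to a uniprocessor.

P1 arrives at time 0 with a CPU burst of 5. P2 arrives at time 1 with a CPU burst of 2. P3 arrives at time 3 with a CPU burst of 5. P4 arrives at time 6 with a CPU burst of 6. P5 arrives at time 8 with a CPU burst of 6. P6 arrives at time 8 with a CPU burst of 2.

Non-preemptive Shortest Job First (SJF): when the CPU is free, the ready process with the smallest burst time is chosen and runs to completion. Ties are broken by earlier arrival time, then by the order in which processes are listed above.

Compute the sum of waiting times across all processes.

Schedule: | P1 0-5 | P2 5-7 | P3 7-12 | P6 12-14 | P4 14-20 | P5 20-26 |
Completion: P1=5  P2=7  P3=12  P4=20  P5=26  P6=14
Waiting = turnaround − burst: P1=0, P2=4, P3=4, P4=8, P5=12, P6=4
Total waiting = 0 + 4 + 4 + 8 + 12 + 4 = 32

32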